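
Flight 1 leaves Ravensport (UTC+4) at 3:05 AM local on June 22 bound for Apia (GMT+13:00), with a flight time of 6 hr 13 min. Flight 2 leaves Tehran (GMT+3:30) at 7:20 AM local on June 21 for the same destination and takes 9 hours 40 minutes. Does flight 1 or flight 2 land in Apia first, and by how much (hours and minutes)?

the second, by 15 hours 48 minutes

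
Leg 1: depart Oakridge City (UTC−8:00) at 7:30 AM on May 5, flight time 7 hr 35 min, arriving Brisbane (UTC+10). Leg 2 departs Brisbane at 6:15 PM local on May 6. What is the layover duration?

9 hours 10 minutes

Convert departure to UTC: 7:30 AM + 8:00 = 3:30 PM UTC on May 5.
Add 7 hours 35 minutes flight time → 11:05 PM UTC.
Brisbane is UTC+10:00, so local arrival = 11:05 PM + 10:00 = 9:05 AM on May 6.
Layover = 6:15 PM − 9:05 AM = 9 hours 10 minutes.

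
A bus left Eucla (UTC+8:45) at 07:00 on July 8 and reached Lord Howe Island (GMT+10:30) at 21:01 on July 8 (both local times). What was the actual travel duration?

12 hours 16 minutes

Departure in UTC: 07:00 − 8:45 = 22:15 on Jul 7.
Arrival in UTC: 21:01 − 10:30 = 10:31 on Jul 8.
Elapsed = 10:31 − 22:15 (+1 day) = 12 hours 16 minutes.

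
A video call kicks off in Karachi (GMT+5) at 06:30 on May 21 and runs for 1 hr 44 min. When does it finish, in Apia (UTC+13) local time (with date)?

Convert start to UTC: 06:30 − 5:00 = 01:30 UTC on May 21.
Add 1 hour 44 minutes duration → 03:14 UTC.
Apia is UTC+13:00, so local end time = 03:14 + 13:00 = 16:14 on May 21.

16:14 on May 21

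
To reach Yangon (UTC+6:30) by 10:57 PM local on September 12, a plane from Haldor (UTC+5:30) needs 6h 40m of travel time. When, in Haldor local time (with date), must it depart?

3:17 PM on September 12

Target arrival in UTC: 10:57 PM − 6:30 = 4:27 PM on Sep 12.
Subtract 6 hours and 40 minutes → departure 9:47 AM UTC on Sep 12.
Haldor is UTC+5:30: 9:47 AM + 5:30 = 3:17 PM on Sep 12.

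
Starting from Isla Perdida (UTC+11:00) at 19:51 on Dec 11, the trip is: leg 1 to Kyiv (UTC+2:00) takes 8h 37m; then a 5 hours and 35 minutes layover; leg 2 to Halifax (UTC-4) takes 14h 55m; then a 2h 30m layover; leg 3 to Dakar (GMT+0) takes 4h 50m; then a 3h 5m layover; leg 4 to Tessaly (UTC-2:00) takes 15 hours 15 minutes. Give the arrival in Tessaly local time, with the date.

Convert departure to UTC: 19:51 − 11:00 = 08:51 UTC on Dec 11.
Add 8 hours and 37 minutes leg 1 → 17:28 UTC.
Add 5 hours 35 minutes layover in Kyiv → 23:03 UTC.
Add 14 hours 55 minutes leg 2 → 13:58 UTC (Dec 12).
Add 2 hours 30 minutes layover in Halifax → 16:28 UTC.
Add 4 hours and 50 minutes leg 3 → 21:18 UTC.
Add 3 hours and 5 minutes layover in Dakar → 00:23 UTC (Dec 13).
Add 15 hours 15 minutes leg 4 → 15:38 UTC.
Tessaly is UTC−2:00, so local arrival = 15:38 − 2:00 = 13:38 on Dec 13.

13:38 on Dec 13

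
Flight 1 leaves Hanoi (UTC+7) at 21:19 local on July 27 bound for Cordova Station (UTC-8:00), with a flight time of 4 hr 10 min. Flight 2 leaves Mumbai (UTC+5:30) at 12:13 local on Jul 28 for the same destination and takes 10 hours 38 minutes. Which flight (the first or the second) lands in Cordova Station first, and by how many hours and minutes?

the first, by 22 hours 52 minutes

Flight 1 in UTC: 21:19 − 7:00 = 14:19 on Jul 27.
+4 hours and 10 minutes → arrive 18:29 UTC on Jul 27.
Flight 2 in UTC: 12:13 − 5:30 = 06:43 on Jul 28.
+10 hours 38 minutes → arrive 17:21 UTC on Jul 28.
Flight 1 lands earlier by 22 hours 52 minutes.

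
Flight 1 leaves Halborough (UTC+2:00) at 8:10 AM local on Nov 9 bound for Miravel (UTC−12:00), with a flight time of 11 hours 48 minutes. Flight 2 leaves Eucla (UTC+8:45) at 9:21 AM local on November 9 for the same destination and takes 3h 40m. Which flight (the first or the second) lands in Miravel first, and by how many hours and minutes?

the second, by 13 hours 42 minutes

Flight 1 in UTC: 8:10 AM − 2:00 = 6:10 AM on Nov 9.
+11 hours 48 minutes → arrive 5:58 PM UTC on Nov 9.
Flight 2 in UTC: 9:21 AM − 8:45 = 12:36 AM on Nov 9.
+3 hours and 40 minutes → arrive 4:16 AM UTC on Nov 9.
Flight 2 lands earlier by 13 hours 42 minutes.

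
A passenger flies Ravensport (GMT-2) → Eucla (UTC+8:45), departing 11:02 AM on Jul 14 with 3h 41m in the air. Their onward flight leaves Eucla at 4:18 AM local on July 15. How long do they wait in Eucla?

2 hours 50 minutes

Convert departure to UTC: 11:02 AM + 2:00 = 1:02 PM UTC on Jul 14.
Add 3 hours 41 minutes flight time → 4:43 PM UTC.
Eucla is UTC+8:45, so local arrival = 4:43 PM + 8:45 = 1:28 AM on Jul 15.
Layover = 4:18 AM − 1:28 AM = 2 hours 50 minutes.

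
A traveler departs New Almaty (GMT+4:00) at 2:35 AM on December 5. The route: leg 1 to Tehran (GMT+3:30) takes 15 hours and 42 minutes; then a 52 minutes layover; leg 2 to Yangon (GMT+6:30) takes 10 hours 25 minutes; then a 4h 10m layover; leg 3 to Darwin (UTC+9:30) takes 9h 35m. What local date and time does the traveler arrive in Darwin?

Convert departure to UTC: 2:35 AM − 4:00 = 10:35 PM UTC on Dec 4.
Add 15 hours and 42 minutes leg 1 → 2:17 PM UTC (Dec 5).
Add 52 minutes layover in Tehran → 3:09 PM UTC.
Add 10 hours 25 minutes leg 2 → 1:34 AM UTC (Dec 6).
Add 4 hours and 10 minutes layover in Yangon → 5:44 AM UTC.
Add 9 hours and 35 minutes leg 3 → 3:19 PM UTC.
Darwin is UTC+9:30, so local arrival = 3:19 PM + 9:30 = 12:49 AM on Dec 7.

12:49 AM on December 7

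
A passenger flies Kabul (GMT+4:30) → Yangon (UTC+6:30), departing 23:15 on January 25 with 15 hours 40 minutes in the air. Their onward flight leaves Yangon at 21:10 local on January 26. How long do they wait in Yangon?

4 hours 15 minutes

Convert departure to UTC: 23:15 − 4:30 = 18:45 UTC on Jan 25.
Add 15 hours 40 minutes flight time → 10:25 UTC (Jan 26).
Yangon is UTC+6:30, so local arrival = 10:25 + 6:30 = 16:55 on Jan 26.
Layover = 21:10 − 16:55 = 4 hours 15 minutes.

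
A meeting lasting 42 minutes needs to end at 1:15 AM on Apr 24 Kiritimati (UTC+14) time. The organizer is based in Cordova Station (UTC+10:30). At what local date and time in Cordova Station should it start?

9:03 PM on April 23

Target end time in UTC: 1:15 AM − 14:00 = 11:15 AM on Apr 23.
Subtract 42 minutes → start 10:33 AM UTC on Apr 23.
Cordova Station is UTC+10:30: 10:33 AM + 10:30 = 9:03 PM on Apr 23.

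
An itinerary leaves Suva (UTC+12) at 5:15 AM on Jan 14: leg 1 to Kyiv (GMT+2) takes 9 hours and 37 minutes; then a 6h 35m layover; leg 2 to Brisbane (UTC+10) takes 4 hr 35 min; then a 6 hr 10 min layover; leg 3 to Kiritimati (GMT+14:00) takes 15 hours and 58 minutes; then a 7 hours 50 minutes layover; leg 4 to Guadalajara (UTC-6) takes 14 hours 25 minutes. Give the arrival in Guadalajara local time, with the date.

Convert departure to UTC: 5:15 AM − 12:00 = 5:15 PM UTC on Jan 13.
Add 9 hours and 37 minutes leg 1 → 2:52 AM UTC (Jan 14).
Add 6 hours and 35 minutes layover in Kyiv → 9:27 AM UTC.
Add 4 hours and 35 minutes leg 2 → 2:02 PM UTC.
Add 6 hours and 10 minutes layover in Brisbane → 8:12 PM UTC.
Add 15 hours and 58 minutes leg 3 → 12:10 PM UTC (Jan 15).
Add 7 hours and 50 minutes layover in Kiritimati → 8:00 PM UTC.
Add 14 hours and 25 minutes leg 4 → 10:25 AM UTC (Jan 16).
Guadalajara is UTC−6:00, so local arrival = 10:25 AM − 6:00 = 4:25 AM on Jan 16.

4:25 AM on January 16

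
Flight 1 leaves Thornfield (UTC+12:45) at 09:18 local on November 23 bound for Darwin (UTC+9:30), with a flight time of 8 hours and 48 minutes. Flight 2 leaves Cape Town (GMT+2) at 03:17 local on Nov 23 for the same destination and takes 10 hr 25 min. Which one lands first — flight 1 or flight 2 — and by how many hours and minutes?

Flight 1 in UTC: 09:18 − 12:45 = 20:33 on Nov 22.
+8 hours and 48 minutes → arrive 05:21 UTC on Nov 23.
Flight 2 in UTC: 03:17 − 2:00 = 01:17 on Nov 23.
+10 hours 25 minutes → arrive 11:42 UTC on Nov 23.
Flight 1 lands earlier by 6 hours 21 minutes.

the first, by 6 hours 21 minutes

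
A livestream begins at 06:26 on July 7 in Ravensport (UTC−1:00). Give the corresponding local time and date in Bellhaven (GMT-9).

22:26 on Jul 6

Bellhaven is 8:00 behind Ravensport.
Shift by the zone difference: 06:26 − 8:00 = 22:26 on Jul 6 in Bellhaven.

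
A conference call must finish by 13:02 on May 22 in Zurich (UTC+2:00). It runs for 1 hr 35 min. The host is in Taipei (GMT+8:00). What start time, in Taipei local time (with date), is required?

17:27 on May 22

Target end time in UTC: 13:02 − 2:00 = 11:02 on May 22.
Subtract 1 hour 35 minutes → start 09:27 UTC on May 22.
Taipei is UTC+8:00: 09:27 + 8:00 = 17:27 on May 22.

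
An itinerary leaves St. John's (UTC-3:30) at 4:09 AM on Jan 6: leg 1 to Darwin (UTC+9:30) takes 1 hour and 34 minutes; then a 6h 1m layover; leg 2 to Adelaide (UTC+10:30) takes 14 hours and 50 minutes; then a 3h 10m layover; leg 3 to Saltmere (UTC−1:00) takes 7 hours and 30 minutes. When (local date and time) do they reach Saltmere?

Convert departure to UTC: 4:09 AM + 3:30 = 7:39 AM UTC on Jan 6.
Add 1 hour 34 minutes leg 1 → 9:13 AM UTC.
Add 6 hours 1 minute layover in Darwin → 3:14 PM UTC.
Add 14 hours and 50 minutes leg 2 → 6:04 AM UTC (Jan 7).
Add 3 hours 10 minutes layover in Adelaide → 9:14 AM UTC.
Add 7 hours 30 minutes leg 3 → 4:44 PM UTC.
Saltmere is UTC−1:00, so local arrival = 4:44 PM − 1:00 = 3:44 PM on Jan 7.

3:44 PM on January 7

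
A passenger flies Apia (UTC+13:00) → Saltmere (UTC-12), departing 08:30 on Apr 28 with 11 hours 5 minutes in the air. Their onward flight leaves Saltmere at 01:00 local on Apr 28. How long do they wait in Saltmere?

Convert departure to UTC: 08:30 − 13:00 = 19:30 UTC on Apr 27.
Add 11 hours and 5 minutes flight time → 06:35 UTC (Apr 28).
Saltmere is UTC−12:00, so local arrival = 06:35 − 12:00 = 18:35 on Apr 27.
Layover = 01:00 − 18:35 (+1 day) = 6 hours 25 minutes.

6 hours 25 minutes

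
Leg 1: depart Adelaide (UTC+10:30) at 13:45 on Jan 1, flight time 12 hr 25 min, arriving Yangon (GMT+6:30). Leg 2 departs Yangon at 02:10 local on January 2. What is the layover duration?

Convert departure to UTC: 13:45 − 10:30 = 03:15 UTC on Jan 1.
Add 12 hours 25 minutes flight time → 15:40 UTC.
Yangon is UTC+6:30, so local arrival = 15:40 + 6:30 = 22:10 on Jan 1.
Layover = 02:10 − 22:10 (+1 day) = 4 hours.

4 hours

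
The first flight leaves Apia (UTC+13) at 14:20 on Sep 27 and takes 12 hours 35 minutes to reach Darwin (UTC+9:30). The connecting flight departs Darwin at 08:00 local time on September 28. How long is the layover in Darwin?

8 hours 35 minutes

Convert departure to UTC: 14:20 − 13:00 = 01:20 UTC on Sep 27.
Add 12 hours 35 minutes flight time → 13:55 UTC.
Darwin is UTC+9:30, so local arrival = 13:55 + 9:30 = 23:25 on Sep 27.
Layover = 08:00 − 23:25 (+1 day) = 8 hours 35 minutes.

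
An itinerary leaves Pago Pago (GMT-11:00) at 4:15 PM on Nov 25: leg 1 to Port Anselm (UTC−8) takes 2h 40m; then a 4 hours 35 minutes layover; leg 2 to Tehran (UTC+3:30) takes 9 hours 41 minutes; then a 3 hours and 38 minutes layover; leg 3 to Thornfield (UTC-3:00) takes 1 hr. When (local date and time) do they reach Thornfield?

9:49 PM on Nov 26

Convert departure to UTC: 4:15 PM + 11:00 = 3:15 AM UTC on Nov 26.
Add 2 hours and 40 minutes leg 1 → 5:55 AM UTC.
Add 4 hours and 35 minutes layover in Port Anselm → 10:30 AM UTC.
Add 9 hours and 41 minutes leg 2 → 8:11 PM UTC.
Add 3 hours and 38 minutes layover in Tehran → 11:49 PM UTC.
Add 1 hour leg 3 → 12:49 AM UTC (Nov 27).
Thornfield is UTC−3:00, so local arrival = 12:49 AM − 3:00 = 9:49 PM on Nov 26.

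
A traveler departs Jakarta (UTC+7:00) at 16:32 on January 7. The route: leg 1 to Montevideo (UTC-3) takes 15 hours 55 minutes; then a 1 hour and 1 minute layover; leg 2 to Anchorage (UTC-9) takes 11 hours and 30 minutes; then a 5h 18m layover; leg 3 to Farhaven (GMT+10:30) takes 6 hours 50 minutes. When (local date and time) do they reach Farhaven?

12:36 on January 9

Convert departure to UTC: 16:32 − 7:00 = 09:32 UTC on Jan 7.
Add 15 hours and 55 minutes leg 1 → 01:27 UTC (Jan 8).
Add 1 hour and 1 minute layover in Montevideo → 02:28 UTC.
Add 11 hours and 30 minutes leg 2 → 13:58 UTC.
Add 5 hours 18 minutes layover in Anchorage → 19:16 UTC.
Add 6 hours 50 minutes leg 3 → 02:06 UTC (Jan 9).
Farhaven is UTC+10:30, so local arrival = 02:06 + 10:30 = 12:36 on Jan 9.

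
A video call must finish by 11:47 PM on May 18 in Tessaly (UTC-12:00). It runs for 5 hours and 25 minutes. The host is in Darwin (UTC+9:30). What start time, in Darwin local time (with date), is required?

Target end time in UTC: 11:47 PM + 12:00 = 11:47 AM on May 19.
Subtract 5 hours 25 minutes → start 6:22 AM UTC on May 19.
Darwin is UTC+9:30: 6:22 AM + 9:30 = 3:52 PM on May 19.

3:52 PM on May 19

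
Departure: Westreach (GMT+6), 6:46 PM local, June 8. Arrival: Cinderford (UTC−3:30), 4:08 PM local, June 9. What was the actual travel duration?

Departure in UTC: 6:46 PM − 6:00 = 12:46 PM on Jun 8.
Arrival in UTC: 4:08 PM + 3:30 = 7:38 PM on Jun 9.
Elapsed = 7:38 PM − 12:46 PM (+1 day) = 30 hours 52 minutes.

30 hours 52 minutes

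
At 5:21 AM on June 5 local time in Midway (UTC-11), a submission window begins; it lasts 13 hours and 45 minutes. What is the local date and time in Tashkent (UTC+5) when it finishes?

Convert start to UTC: 5:21 AM + 11:00 = 4:21 PM UTC on Jun 5.
Add 13 hours and 45 minutes duration → 6:06 AM UTC (Jun 6).
Tashkent is UTC+5:00, so local end time = 6:06 AM + 5:00 = 11:06 AM on Jun 6.

11:06 AM on June 6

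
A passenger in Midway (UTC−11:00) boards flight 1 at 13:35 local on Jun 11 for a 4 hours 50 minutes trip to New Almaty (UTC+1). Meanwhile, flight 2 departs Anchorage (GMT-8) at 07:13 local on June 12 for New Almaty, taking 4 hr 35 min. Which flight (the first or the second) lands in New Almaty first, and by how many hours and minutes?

Flight 1 in UTC: 13:35 + 11:00 = 00:35 on Jun 12.
+4 hours and 50 minutes → arrive 05:25 UTC on Jun 12.
Flight 2 in UTC: 07:13 + 8:00 = 15:13 on Jun 12.
+4 hours 35 minutes → arrive 19:48 UTC on Jun 12.
Flight 1 lands earlier by 14 hours 23 minutes.

the first, by 14 hours 23 minutes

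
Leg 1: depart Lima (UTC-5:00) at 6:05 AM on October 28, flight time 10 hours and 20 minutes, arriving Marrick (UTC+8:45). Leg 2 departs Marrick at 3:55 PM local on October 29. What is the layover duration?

Convert departure to UTC: 6:05 AM + 5:00 = 11:05 AM UTC on Oct 28.
Add 10 hours 20 minutes flight time → 9:25 PM UTC.
Marrick is UTC+8:45, so local arrival = 9:25 PM + 8:45 = 6:10 AM on Oct 29.
Layover = 3:55 PM − 6:10 AM = 9 hours 45 minutes.

9 hours 45 minutes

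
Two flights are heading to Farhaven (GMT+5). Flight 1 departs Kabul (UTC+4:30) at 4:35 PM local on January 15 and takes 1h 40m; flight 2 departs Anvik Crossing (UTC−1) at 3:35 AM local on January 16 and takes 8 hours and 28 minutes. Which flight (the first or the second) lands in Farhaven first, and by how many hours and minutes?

the first, by 23 hours 18 minutes

Flight 1 in UTC: 4:35 PM − 4:30 = 12:05 PM on Jan 15.
+1 hour 40 minutes → arrive 1:45 PM UTC on Jan 15.
Flight 2 in UTC: 3:35 AM + 1:00 = 4:35 AM on Jan 16.
+8 hours and 28 minutes → arrive 1:03 PM UTC on Jan 16.
Flight 1 lands earlier by 23 hours 18 minutes.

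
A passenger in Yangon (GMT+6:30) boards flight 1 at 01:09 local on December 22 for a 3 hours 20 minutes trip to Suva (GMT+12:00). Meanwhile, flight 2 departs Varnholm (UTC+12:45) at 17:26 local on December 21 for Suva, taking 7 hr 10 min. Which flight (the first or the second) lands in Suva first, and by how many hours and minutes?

Flight 1 in UTC: 01:09 − 6:30 = 18:39 on Dec 21.
+3 hours 20 minutes → arrive 21:59 UTC on Dec 21.
Flight 2 in UTC: 17:26 − 12:45 = 04:41 on Dec 21.
+7 hours 10 minutes → arrive 11:51 UTC on Dec 21.
Flight 2 lands earlier by 10 hours 8 minutes.

the second, by 10 hours 8 minutes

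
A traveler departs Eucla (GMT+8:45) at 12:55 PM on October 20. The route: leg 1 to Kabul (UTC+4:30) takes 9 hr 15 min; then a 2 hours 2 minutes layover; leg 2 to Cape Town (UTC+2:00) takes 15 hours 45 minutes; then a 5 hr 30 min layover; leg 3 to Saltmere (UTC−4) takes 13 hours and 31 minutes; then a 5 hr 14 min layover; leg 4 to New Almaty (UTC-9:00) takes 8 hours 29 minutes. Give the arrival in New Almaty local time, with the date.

Convert departure to UTC: 12:55 PM − 8:45 = 4:10 AM UTC on Oct 20.
Add 9 hours and 15 minutes leg 1 → 1:25 PM UTC.
Add 2 hours 2 minutes layover in Kabul → 3:27 PM UTC.
Add 15 hours and 45 minutes leg 2 → 7:12 AM UTC (Oct 21).
Add 5 hours 30 minutes layover in Cape Town → 12:42 PM UTC.
Add 13 hours 31 minutes leg 3 → 2:13 AM UTC (Oct 22).
Add 5 hours 14 minutes layover in Saltmere → 7:27 AM UTC.
Add 8 hours 29 minutes leg 4 → 3:56 PM UTC.
New Almaty is UTC−9:00, so local arrival = 3:56 PM − 9:00 = 6:56 AM on Oct 22.

6:56 AM on Oct 22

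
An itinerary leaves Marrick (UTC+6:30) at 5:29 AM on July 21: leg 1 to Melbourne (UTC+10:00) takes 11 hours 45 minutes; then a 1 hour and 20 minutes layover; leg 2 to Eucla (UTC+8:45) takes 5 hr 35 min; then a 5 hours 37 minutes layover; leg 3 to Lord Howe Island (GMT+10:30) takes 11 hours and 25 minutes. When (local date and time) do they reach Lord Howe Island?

Convert departure to UTC: 5:29 AM − 6:30 = 10:59 PM UTC on Jul 20.
Add 11 hours and 45 minutes leg 1 → 10:44 AM UTC (Jul 21).
Add 1 hour 20 minutes layover in Melbourne → 12:04 PM UTC.
Add 5 hours and 35 minutes leg 2 → 5:39 PM UTC.
Add 5 hours 37 minutes layover in Eucla → 11:16 PM UTC.
Add 11 hours 25 minutes leg 3 → 10:41 AM UTC (Jul 22).
Lord Howe Island is UTC+10:30, so local arrival = 10:41 AM + 10:30 = 9:11 PM on Jul 22.

9:11 PM on July 22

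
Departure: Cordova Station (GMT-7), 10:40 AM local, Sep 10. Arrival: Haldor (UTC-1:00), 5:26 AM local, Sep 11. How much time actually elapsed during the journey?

Haldor is 6:00 ahead of Cordova Station.
Clock-face elapsed time (ignoring zones) is 18 hours 46 minutes.
Actual elapsed = 18 hours 46 minutes − 6:00 = 12 hours 46 minutes.

12 hours 46 minutes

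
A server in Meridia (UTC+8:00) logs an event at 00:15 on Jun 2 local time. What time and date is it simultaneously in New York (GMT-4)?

12:15 on June 1

In UTC: 00:15 − 8:00 = 16:15 on Jun 1.
New York is UTC−4:00: 16:15 − 4:00 = 12:15 on Jun 1.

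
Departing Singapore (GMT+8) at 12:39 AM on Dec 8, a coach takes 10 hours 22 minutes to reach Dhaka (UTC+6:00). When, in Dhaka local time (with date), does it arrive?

9:01 AM on Dec 8

Convert departure to UTC: 12:39 AM − 8:00 = 4:39 PM UTC on Dec 7.
Add 10 hours and 22 minutes travel time → 3:01 AM UTC (Dec 8).
Dhaka is UTC+6:00, so local arrival = 3:01 AM + 6:00 = 9:01 AM on Dec 8.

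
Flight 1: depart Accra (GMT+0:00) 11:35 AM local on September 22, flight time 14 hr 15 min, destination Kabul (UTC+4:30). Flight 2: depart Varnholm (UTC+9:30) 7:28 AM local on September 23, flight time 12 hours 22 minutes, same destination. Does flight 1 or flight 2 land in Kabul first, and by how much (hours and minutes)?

Flight 1 departs at 11:35 AM UTC (Sep 22).
+14 hours 15 minutes → arrive 1:50 AM UTC on Sep 23.
Flight 2 in UTC: 7:28 AM − 9:30 = 9:58 PM on Sep 22.
+12 hours and 22 minutes → arrive 10:20 AM UTC on Sep 23.
Flight 1 lands earlier by 8 hours 30 minutes.

the first, by 8 hours 30 minutes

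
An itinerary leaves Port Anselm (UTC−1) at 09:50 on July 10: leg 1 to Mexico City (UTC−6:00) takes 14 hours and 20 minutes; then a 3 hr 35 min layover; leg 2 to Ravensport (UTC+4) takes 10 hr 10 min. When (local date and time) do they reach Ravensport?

18:55 on July 11

Convert departure to UTC: 09:50 + 1:00 = 10:50 UTC on Jul 10.
Add 14 hours and 20 minutes leg 1 → 01:10 UTC (Jul 11).
Add 3 hours and 35 minutes layover in Mexico City → 04:45 UTC.
Add 10 hours and 10 minutes leg 2 → 14:55 UTC.
Ravensport is UTC+4:00, so local arrival = 14:55 + 4:00 = 18:55 on Jul 11.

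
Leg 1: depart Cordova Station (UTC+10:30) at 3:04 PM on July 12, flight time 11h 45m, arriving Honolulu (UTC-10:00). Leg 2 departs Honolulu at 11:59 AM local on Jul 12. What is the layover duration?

Convert departure to UTC: 3:04 PM − 10:30 = 4:34 AM UTC on Jul 12.
Add 11 hours 45 minutes flight time → 4:19 PM UTC.
Honolulu is UTC−10:00, so local arrival = 4:19 PM − 10:00 = 6:19 AM on Jul 12.
Layover = 11:59 AM − 6:19 AM = 5 hours 40 minutes.

5 hours 40 minutes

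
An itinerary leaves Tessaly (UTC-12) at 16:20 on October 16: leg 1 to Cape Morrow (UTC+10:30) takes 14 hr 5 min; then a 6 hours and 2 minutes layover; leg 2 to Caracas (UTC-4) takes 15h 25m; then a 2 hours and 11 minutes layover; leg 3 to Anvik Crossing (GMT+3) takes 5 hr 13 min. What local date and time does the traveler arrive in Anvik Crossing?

Convert departure to UTC: 16:20 + 12:00 = 04:20 UTC on Oct 17.
Add 14 hours 5 minutes leg 1 → 18:25 UTC.
Add 6 hours 2 minutes layover in Cape Morrow → 00:27 UTC (Oct 18).
Add 15 hours and 25 minutes leg 2 → 15:52 UTC.
Add 2 hours 11 minutes layover in Caracas → 18:03 UTC.
Add 5 hours and 13 minutes leg 3 → 23:16 UTC.
Anvik Crossing is UTC+3:00, so local arrival = 23:16 + 3:00 = 02:16 on Oct 19.

02:16 on October 19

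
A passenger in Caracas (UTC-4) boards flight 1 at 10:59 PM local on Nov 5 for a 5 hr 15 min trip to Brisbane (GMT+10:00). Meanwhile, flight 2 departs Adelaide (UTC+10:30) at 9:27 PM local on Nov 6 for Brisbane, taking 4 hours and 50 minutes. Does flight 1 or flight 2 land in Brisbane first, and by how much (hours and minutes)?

Flight 1 in UTC: 10:59 PM + 4:00 = 2:59 AM on Nov 6.
+5 hours and 15 minutes → arrive 8:14 AM UTC on Nov 6.
Flight 2 in UTC: 9:27 PM − 10:30 = 10:57 AM on Nov 6.
+4 hours 50 minutes → arrive 3:47 PM UTC on Nov 6.
Flight 1 lands earlier by 7 hours 33 minutes.

the first, by 7 hours 33 minutes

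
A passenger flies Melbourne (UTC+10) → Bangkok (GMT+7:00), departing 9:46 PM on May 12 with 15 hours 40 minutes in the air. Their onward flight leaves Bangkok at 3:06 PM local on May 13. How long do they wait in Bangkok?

4 hours 40 minutes

Convert departure to UTC: 9:46 PM − 10:00 = 11:46 AM UTC on May 12.
Add 15 hours and 40 minutes flight time → 3:26 AM UTC (May 13).
Bangkok is UTC+7:00, so local arrival = 3:26 AM + 7:00 = 10:26 AM on May 13.
Layover = 3:06 PM − 10:26 AM = 4 hours 40 minutes.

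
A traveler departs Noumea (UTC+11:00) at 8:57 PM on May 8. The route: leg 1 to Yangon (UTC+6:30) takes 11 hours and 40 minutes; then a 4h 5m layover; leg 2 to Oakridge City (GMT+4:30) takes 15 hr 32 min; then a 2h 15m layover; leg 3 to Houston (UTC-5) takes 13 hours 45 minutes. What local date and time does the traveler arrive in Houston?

4:14 AM on May 10

Convert departure to UTC: 8:57 PM − 11:00 = 9:57 AM UTC on May 8.
Add 11 hours 40 minutes leg 1 → 9:37 PM UTC.
Add 4 hours and 5 minutes layover in Yangon → 1:42 AM UTC (May 9).
Add 15 hours 32 minutes leg 2 → 5:14 PM UTC.
Add 2 hours 15 minutes layover in Oakridge City → 7:29 PM UTC.
Add 13 hours and 45 minutes leg 3 → 9:14 AM UTC (May 10).
Houston is UTC−5:00, so local arrival = 9:14 AM − 5:00 = 4:14 AM on May 10.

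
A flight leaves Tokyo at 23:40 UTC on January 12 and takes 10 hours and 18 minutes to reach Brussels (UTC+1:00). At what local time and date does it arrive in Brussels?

10:58 on Jan 13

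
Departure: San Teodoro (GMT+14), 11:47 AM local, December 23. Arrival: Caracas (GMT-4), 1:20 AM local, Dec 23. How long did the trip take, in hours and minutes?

Caracas is 18:00 behind San Teodoro.
Clock-face elapsed time (ignoring zones) is −10 hours 27 minutes.
Actual elapsed = −10 hours 27 minutes + 18:00 = 7 hours 33 minutes.

7 hours 33 minutes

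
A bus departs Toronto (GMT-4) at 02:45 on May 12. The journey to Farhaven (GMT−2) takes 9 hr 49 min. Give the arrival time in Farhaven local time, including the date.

14:34 on May 12

Convert departure to UTC: 02:45 + 4:00 = 06:45 UTC on May 12.
Add 9 hours and 49 minutes travel time → 16:34 UTC.
Farhaven is UTC−2:00, so local arrival = 16:34 − 2:00 = 14:34 on May 12.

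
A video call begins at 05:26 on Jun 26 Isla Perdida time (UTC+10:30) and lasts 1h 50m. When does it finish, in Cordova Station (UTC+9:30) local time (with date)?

Convert start to UTC: 05:26 − 10:30 = 18:56 UTC on Jun 25.
Add 1 hour and 50 minutes duration → 20:46 UTC.
Cordova Station is UTC+9:30, so local end time = 20:46 + 9:30 = 06:16 on Jun 26.

06:16 on June 26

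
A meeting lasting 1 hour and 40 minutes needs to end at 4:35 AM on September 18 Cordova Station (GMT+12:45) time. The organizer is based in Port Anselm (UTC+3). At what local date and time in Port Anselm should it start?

Target end time in UTC: 4:35 AM − 12:45 = 3:50 PM on Sep 17.
Subtract 1 hour 40 minutes → start 2:10 PM UTC on Sep 17.
Port Anselm is UTC+3:00: 2:10 PM + 3:00 = 5:10 PM on Sep 17.

5:10 PM on September 17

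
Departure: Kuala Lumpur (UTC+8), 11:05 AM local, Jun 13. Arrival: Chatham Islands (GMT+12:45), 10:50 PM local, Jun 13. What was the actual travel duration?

Departure in UTC: 11:05 AM − 8:00 = 3:05 AM on Jun 13.
Arrival in UTC: 10:50 PM − 12:45 = 10:05 AM on Jun 13.
Elapsed = 10:05 AM − 3:05 AM = 7 hours.

7 hours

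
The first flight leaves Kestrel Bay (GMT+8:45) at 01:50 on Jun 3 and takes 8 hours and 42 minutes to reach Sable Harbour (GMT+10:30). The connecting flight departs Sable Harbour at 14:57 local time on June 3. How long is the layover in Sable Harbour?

2 hours 40 minutes

Convert departure to UTC: 01:50 − 8:45 = 17:05 UTC on Jun 2.
Add 8 hours 42 minutes flight time → 01:47 UTC (Jun 3).
Sable Harbour is UTC+10:30, so local arrival = 01:47 + 10:30 = 12:17 on Jun 3.
Layover = 14:57 − 12:17 = 2 hours 40 minutes.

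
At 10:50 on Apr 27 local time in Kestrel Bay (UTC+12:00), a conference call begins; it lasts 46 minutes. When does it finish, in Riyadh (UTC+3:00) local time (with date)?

02:36 on April 27

Convert start to UTC: 10:50 − 12:00 = 22:50 UTC on Apr 26.
Add 46 minutes duration → 23:36 UTC.
Riyadh is UTC+3:00, so local end time = 23:36 + 3:00 = 02:36 on Apr 27.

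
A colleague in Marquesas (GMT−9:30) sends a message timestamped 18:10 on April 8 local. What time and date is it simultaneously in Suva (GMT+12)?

15:40 on April 9

Suva is 21:30 ahead of Marquesas.
Shift by the zone difference: 18:10 + 21:30 = 15:40 on Apr 9 in Suva.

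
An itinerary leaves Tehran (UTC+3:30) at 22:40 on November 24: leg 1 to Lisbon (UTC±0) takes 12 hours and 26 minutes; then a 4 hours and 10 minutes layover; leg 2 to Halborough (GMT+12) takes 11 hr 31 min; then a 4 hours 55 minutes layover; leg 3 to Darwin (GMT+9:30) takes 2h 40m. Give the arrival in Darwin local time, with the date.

Convert departure to UTC: 22:40 − 3:30 = 19:10 UTC on Nov 24.
Add 12 hours and 26 minutes leg 1 → 07:36 UTC (Nov 25).
Add 4 hours 10 minutes layover in Lisbon → 11:46 UTC.
Add 11 hours 31 minutes leg 2 → 23:17 UTC.
Add 4 hours 55 minutes layover in Halborough → 04:12 UTC (Nov 26).
Add 2 hours 40 minutes leg 3 → 06:52 UTC.
Darwin is UTC+9:30, so local arrival = 06:52 + 9:30 = 16:22 on Nov 26.

16:22 on Nov 26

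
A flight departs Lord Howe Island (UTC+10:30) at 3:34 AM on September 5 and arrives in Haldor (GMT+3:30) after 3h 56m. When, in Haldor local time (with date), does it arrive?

12:30 AM on Sep 5

Haldor is 7:00 behind Lord Howe Island.
After 3 hours and 56 minutes it is 7:30 AM in Lord Howe Island.
Shift by the zone difference: 7:30 AM − 7:00 = 12:30 AM on Sep 5 in Haldor.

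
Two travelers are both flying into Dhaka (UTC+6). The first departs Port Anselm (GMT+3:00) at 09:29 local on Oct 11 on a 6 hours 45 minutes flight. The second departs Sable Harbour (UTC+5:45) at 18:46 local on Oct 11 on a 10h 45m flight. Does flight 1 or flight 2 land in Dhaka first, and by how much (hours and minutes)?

the first, by 10 hours 32 minutes

Flight 1 in UTC: 09:29 − 3:00 = 06:29 on Oct 11.
+6 hours and 45 minutes → arrive 13:14 UTC on Oct 11.
Flight 2 in UTC: 18:46 − 5:45 = 13:01 on Oct 11.
+10 hours and 45 minutes → arrive 23:46 UTC on Oct 11.
Flight 1 lands earlier by 10 hours 32 minutes.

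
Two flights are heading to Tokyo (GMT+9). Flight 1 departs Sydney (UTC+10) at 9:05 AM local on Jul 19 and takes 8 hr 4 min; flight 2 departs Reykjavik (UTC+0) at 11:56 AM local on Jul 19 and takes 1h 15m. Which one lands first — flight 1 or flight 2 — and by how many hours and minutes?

Flight 1 in UTC: 9:05 AM − 10:00 = 11:05 PM on Jul 18.
+8 hours and 4 minutes → arrive 7:09 AM UTC on Jul 19.
Flight 2 departs at 11:56 AM UTC (Jul 19).
+1 hour and 15 minutes → arrive 1:11 PM UTC on Jul 19.
Flight 1 lands earlier by 6 hours 2 minutes.

the first, by 6 hours 2 minutes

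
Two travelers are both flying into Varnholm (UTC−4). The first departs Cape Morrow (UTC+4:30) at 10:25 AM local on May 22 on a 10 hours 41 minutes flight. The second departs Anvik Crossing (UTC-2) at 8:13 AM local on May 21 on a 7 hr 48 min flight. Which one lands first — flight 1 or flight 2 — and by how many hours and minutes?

the second, by 22 hours 35 minutes

Flight 1 in UTC: 10:25 AM − 4:30 = 5:55 AM on May 22.
+10 hours 41 minutes → arrive 4:36 PM UTC on May 22.
Flight 2 in UTC: 8:13 AM + 2:00 = 10:13 AM on May 21.
+7 hours 48 minutes → arrive 6:01 PM UTC on May 21.
Flight 2 lands earlier by 22 hours 35 minutes.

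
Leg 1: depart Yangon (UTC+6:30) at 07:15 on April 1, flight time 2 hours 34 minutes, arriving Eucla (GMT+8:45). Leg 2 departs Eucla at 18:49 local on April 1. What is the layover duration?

6 hours 45 minutes

Convert departure to UTC: 07:15 − 6:30 = 00:45 UTC on Apr 1.
Add 2 hours 34 minutes flight time → 03:19 UTC.
Eucla is UTC+8:45, so local arrival = 03:19 + 8:45 = 12:04 on Apr 1.
Layover = 18:49 − 12:04 = 6 hours 45 minutes.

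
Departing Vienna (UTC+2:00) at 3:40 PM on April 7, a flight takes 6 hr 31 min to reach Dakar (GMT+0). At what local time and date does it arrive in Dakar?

8:11 PM on Apr 7

Convert departure to UTC: 3:40 PM − 2:00 = 1:40 PM UTC on Apr 7.
Add 6 hours 31 minutes travel time → 8:11 PM UTC.
Dakar is UTC+0, so local arrival is the same: 8:11 PM on Apr 7.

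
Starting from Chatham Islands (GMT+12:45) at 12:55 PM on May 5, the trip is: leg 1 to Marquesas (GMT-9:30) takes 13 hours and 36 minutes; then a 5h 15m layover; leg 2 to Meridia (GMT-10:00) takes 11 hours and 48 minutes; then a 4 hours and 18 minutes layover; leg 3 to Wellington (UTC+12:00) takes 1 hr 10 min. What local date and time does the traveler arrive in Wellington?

Convert departure to UTC: 12:55 PM − 12:45 = 12:10 AM UTC on May 5.
Add 13 hours and 36 minutes leg 1 → 1:46 PM UTC.
Add 5 hours 15 minutes layover in Marquesas → 7:01 PM UTC.
Add 11 hours 48 minutes leg 2 → 6:49 AM UTC (May 6).
Add 4 hours and 18 minutes layover in Meridia → 11:07 AM UTC.
Add 1 hour and 10 minutes leg 3 → 12:17 PM UTC.
Wellington is UTC+12:00, so local arrival = 12:17 PM + 12:00 = 12:17 AM on May 7.

12:17 AM on May 7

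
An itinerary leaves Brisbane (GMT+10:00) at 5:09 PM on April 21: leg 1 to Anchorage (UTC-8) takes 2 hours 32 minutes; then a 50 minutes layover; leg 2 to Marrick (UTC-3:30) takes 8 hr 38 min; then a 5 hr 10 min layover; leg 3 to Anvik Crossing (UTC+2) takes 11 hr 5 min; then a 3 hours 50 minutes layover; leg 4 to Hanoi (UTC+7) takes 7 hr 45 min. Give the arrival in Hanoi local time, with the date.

Convert departure to UTC: 5:09 PM − 10:00 = 7:09 AM UTC on Apr 21.
Add 2 hours 32 minutes leg 1 → 9:41 AM UTC.
Add 50 minutes layover in Anchorage → 10:31 AM UTC.
Add 8 hours 38 minutes leg 2 → 7:09 PM UTC.
Add 5 hours and 10 minutes layover in Marrick → 12:19 AM UTC (Apr 22).
Add 11 hours 5 minutes leg 3 → 11:24 AM UTC.
Add 3 hours 50 minutes layover in Anvik Crossing → 3:14 PM UTC.
Add 7 hours and 45 minutes leg 4 → 10:59 PM UTC.
Hanoi is UTC+7:00, so local arrival = 10:59 PM + 7:00 = 5:59 AM on Apr 23.

5:59 AM on April 23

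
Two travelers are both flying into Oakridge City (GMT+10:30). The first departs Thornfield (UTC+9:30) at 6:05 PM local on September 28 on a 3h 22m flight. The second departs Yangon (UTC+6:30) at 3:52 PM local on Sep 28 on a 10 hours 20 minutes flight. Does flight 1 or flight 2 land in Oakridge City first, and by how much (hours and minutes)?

Flight 1 in UTC: 6:05 PM − 9:30 = 8:35 AM on Sep 28.
+3 hours 22 minutes → arrive 11:57 AM UTC on Sep 28.
Flight 2 in UTC: 3:52 PM − 6:30 = 9:22 AM on Sep 28.
+10 hours and 20 minutes → arrive 7:42 PM UTC on Sep 28.
Flight 1 lands earlier by 7 hours 45 minutes.

the first, by 7 hours 45 minutes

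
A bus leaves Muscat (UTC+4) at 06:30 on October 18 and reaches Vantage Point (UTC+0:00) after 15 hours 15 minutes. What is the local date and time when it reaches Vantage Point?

17:45 on October 18

Convert departure to UTC: 06:30 − 4:00 = 02:30 UTC on Oct 18.
Add 15 hours and 15 minutes travel time → 17:45 UTC.
Vantage Point is UTC+0, so local arrival is the same: 17:45 on Oct 18.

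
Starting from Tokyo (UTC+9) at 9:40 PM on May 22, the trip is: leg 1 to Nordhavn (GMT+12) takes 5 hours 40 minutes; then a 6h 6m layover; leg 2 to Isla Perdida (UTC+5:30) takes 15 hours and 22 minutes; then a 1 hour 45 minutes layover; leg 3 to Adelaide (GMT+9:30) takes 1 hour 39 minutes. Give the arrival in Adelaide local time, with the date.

4:42 AM on May 24

Convert departure to UTC: 9:40 PM − 9:00 = 12:40 PM UTC on May 22.
Add 5 hours and 40 minutes leg 1 → 6:20 PM UTC.
Add 6 hours 6 minutes layover in Nordhavn → 12:26 AM UTC (May 23).
Add 15 hours 22 minutes leg 2 → 3:48 PM UTC.
Add 1 hour and 45 minutes layover in Isla Perdida → 5:33 PM UTC.
Add 1 hour and 39 minutes leg 3 → 7:12 PM UTC.
Adelaide is UTC+9:30, so local arrival = 7:12 PM + 9:30 = 4:42 AM on May 24.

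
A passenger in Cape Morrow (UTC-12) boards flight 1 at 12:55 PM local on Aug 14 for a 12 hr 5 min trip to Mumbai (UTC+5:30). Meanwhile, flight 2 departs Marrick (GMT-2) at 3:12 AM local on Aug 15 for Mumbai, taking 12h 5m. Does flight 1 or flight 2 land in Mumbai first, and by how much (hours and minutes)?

Flight 1 in UTC: 12:55 PM + 12:00 = 12:55 AM on Aug 15.
+12 hours 5 minutes → arrive 1:00 PM UTC on Aug 15.
Flight 2 in UTC: 3:12 AM + 2:00 = 5:12 AM on Aug 15.
+12 hours and 5 minutes → arrive 5:17 PM UTC on Aug 15.
Flight 1 lands earlier by 4 hours 17 minutes.

the first, by 4 hours 17 minutes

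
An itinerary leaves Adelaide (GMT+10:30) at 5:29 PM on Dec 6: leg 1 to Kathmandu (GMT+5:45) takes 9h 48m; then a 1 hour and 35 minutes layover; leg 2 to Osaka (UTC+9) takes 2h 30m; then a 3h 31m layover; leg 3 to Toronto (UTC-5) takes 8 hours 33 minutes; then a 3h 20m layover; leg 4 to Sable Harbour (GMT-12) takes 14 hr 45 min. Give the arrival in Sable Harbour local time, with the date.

3:01 PM on December 7

Convert departure to UTC: 5:29 PM − 10:30 = 6:59 AM UTC on Dec 6.
Add 9 hours and 48 minutes leg 1 → 4:47 PM UTC.
Add 1 hour 35 minutes layover in Kathmandu → 6:22 PM UTC.
Add 2 hours 30 minutes leg 2 → 8:52 PM UTC.
Add 3 hours 31 minutes layover in Osaka → 12:23 AM UTC (Dec 7).
Add 8 hours 33 minutes leg 3 → 8:56 AM UTC.
Add 3 hours 20 minutes layover in Toronto → 12:16 PM UTC.
Add 14 hours and 45 minutes leg 4 → 3:01 AM UTC (Dec 8).
Sable Harbour is UTC−12:00, so local arrival = 3:01 AM − 12:00 = 3:01 PM on Dec 7.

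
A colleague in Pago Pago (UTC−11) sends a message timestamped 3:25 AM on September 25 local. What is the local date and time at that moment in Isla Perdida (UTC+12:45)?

3:10 AM on Sep 26

In UTC: 3:25 AM + 11:00 = 2:25 PM on Sep 25.
Isla Perdida is UTC+12:45: 2:25 PM + 12:45 = 3:10 AM on Sep 26.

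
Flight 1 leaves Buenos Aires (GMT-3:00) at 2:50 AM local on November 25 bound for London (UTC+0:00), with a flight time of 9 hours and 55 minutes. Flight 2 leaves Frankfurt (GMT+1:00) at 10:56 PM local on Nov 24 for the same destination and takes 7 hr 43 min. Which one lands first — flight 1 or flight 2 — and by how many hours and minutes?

the second, by 10 hours 6 minutes

Flight 1 in UTC: 2:50 AM + 3:00 = 5:50 AM on Nov 25.
+9 hours and 55 minutes → arrive 3:45 PM UTC on Nov 25.
Flight 2 in UTC: 10:56 PM − 1:00 = 9:56 PM on Nov 24.
+7 hours and 43 minutes → arrive 5:39 AM UTC on Nov 25.
Flight 2 lands earlier by 10 hours 6 minutes.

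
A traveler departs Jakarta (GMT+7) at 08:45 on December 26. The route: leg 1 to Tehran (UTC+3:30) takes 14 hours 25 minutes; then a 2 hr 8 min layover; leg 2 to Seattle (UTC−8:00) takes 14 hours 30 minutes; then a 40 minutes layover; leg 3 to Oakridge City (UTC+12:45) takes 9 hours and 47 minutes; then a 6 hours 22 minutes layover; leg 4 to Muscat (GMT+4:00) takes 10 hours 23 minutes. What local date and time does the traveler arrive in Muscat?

Convert departure to UTC: 08:45 − 7:00 = 01:45 UTC on Dec 26.
Add 14 hours and 25 minutes leg 1 → 16:10 UTC.
Add 2 hours and 8 minutes layover in Tehran → 18:18 UTC.
Add 14 hours and 30 minutes leg 2 → 08:48 UTC (Dec 27).
Add 40 minutes layover in Seattle → 09:28 UTC.
Add 9 hours 47 minutes leg 3 → 19:15 UTC.
Add 6 hours and 22 minutes layover in Oakridge City → 01:37 UTC (Dec 28).
Add 10 hours and 23 minutes leg 4 → 12:00 UTC.
Muscat is UTC+4:00, so local arrival = 12:00 + 4:00 = 16:00 on Dec 28.

16:00 on December 28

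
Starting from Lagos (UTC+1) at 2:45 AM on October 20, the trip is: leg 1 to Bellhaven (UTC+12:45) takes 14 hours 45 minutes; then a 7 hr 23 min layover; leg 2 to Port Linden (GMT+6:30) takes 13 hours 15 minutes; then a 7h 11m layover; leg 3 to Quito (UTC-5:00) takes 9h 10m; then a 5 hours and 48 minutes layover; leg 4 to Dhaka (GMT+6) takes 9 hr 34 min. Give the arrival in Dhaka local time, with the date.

2:51 AM on October 23

Convert departure to UTC: 2:45 AM − 1:00 = 1:45 AM UTC on Oct 20.
Add 14 hours 45 minutes leg 1 → 4:30 PM UTC.
Add 7 hours and 23 minutes layover in Bellhaven → 11:53 PM UTC.
Add 13 hours 15 minutes leg 2 → 1:08 PM UTC (Oct 21).
Add 7 hours 11 minutes layover in Port Linden → 8:19 PM UTC.
Add 9 hours 10 minutes leg 3 → 5:29 AM UTC (Oct 22).
Add 5 hours and 48 minutes layover in Quito → 11:17 AM UTC.
Add 9 hours 34 minutes leg 4 → 8:51 PM UTC.
Dhaka is UTC+6:00, so local arrival = 8:51 PM + 6:00 = 2:51 AM on Oct 23.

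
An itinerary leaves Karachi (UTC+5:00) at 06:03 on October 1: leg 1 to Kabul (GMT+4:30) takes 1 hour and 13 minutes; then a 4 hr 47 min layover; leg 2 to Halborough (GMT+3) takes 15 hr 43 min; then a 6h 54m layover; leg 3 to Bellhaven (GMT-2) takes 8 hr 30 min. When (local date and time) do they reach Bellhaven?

12:10 on October 2

Convert departure to UTC: 06:03 − 5:00 = 01:03 UTC on Oct 1.
Add 1 hour and 13 minutes leg 1 → 02:16 UTC.
Add 4 hours and 47 minutes layover in Kabul → 07:03 UTC.
Add 15 hours 43 minutes leg 2 → 22:46 UTC.
Add 6 hours 54 minutes layover in Halborough → 05:40 UTC (Oct 2).
Add 8 hours and 30 minutes leg 3 → 14:10 UTC.
Bellhaven is UTC−2:00, so local arrival = 14:10 − 2:00 = 12:10 on Oct 2.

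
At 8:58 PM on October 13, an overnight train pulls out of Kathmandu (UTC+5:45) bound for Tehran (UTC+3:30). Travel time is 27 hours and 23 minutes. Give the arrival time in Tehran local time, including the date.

10:06 PM on October 14

Tehran is 2:15 behind Kathmandu.
After 27 hours and 23 minutes it is 12:21 AM (Oct 15) in Kathmandu.
Shift by the zone difference: 12:21 AM − 2:15 = 10:06 PM on Oct 14 in Tehran.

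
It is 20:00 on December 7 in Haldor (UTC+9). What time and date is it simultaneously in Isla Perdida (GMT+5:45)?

16:45 on December 7

In UTC: 20:00 − 9:00 = 11:00 on Dec 7.
Isla Perdida is UTC+5:45: 11:00 + 5:45 = 16:45 on Dec 7.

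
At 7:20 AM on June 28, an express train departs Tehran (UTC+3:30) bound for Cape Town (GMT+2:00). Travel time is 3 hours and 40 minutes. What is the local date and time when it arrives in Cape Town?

Cape Town is 1:30 behind Tehran.
After 3 hours and 40 minutes it is 11:00 AM in Tehran.
Shift by the zone difference: 11:00 AM − 1:30 = 9:30 AM on Jun 28 in Cape Town.

9:30 AM on June 28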